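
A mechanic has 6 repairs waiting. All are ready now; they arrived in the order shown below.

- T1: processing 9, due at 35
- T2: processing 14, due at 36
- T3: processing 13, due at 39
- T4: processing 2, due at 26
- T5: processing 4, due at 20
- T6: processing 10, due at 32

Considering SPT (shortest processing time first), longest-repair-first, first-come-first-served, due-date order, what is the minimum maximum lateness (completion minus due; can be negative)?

13

SPT (increasing processing time): T4 T5 T1 T6 T3 T2.
T4: 0→2, due 26, lateness -24
T5: 2→6, due 20, lateness -14
T1: 6→15, due 35, lateness -20
T6: 15→25, due 32, lateness -7
T3: 25→38, due 39, lateness -1
T2: 38→52, due 36, lateness 16
Maximum = 16.
LPT (decreasing processing time): T2 T3 T6 T1 T5 T4.
T2: 0→14, due 36, lateness -22
T3: 14→27, due 39, lateness -12
T6: 27→37, due 32, lateness 5
T1: 37→46, due 35, lateness 11
T5: 46→50, due 20, lateness 30
T4: 50→52, due 26, lateness 26
Maximum = 30.
FIFO (arrival order): T1 T2 T3 T4 T5 T6.
T1: 0→9, due 35, lateness -26
T2: 9→23, due 36, lateness -13
T3: 23→36, due 39, lateness -3
T4: 36→38, due 26, lateness 12
T5: 38→42, due 20, lateness 22
T6: 42→52, due 32, lateness 20
Maximum = 22.
EDD (increasing due date): T5 T4 T6 T1 T2 T3.
T5: 0→4, due 20, lateness -16
T4: 4→6, due 26, lateness -20
T6: 6→16, due 32, lateness -16
T1: 16→25, due 35, lateness -10
T2: 25→39, due 36, lateness 3
T3: 39→52, due 39, lateness 13
Maximum = 13.
SPT 16, LPT 30, FIFO 22, EDD 13 → minimum 13.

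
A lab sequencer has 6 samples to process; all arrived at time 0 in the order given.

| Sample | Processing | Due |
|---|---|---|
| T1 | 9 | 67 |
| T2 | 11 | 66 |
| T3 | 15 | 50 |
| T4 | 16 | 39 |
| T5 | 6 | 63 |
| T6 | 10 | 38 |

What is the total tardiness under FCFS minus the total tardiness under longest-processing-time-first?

FIFO (arrival order): T1 T2 T3 T4 T5 T6.
T1: 0→9, due 67, tardiness 0
T2: 9→20, due 66, tardiness 0
T3: 20→35, due 50, tardiness 0
T4: 35→51, due 39, tardiness 12
T5: 51→57, due 63, tardiness 0
T6: 57→67, due 38, tardiness 29
Sum = 0+0+0+12+0+29 = 41.
LPT (decreasing processing time): T4 T3 T2 T6 T1 T5.
T4: 0→16, due 39, tardiness 0
T3: 16→31, due 50, tardiness 0
T2: 31→42, due 66, tardiness 0
T6: 42→52, due 38, tardiness 14
T1: 52→61, due 67, tardiness 0
T5: 61→67, due 63, tardiness 4
Sum = 0+0+0+14+0+4 = 18.
Difference = 41 − 18 = 23.

23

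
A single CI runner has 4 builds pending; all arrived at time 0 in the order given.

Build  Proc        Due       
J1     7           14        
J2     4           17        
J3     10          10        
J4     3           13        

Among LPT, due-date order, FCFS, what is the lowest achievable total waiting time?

39

LPT (decreasing processing time): J3 J1 J2 J4.
J3: waits 0, runs 0→10
J1: waits 10, runs 10→17
J2: waits 17, runs 17→21
J4: waits 21, runs 21→24
Sum = 0+10+17+21 = 48.
EDD (increasing due date): J3 J4 J1 J2.
J3: waits 0, runs 0→10
J4: waits 10, runs 10→13
J1: waits 13, runs 13→20
J2: waits 20, runs 20→24
Sum = 0+10+13+20 = 43.
FIFO (arrival order): J1 J2 J3 J4.
J1: waits 0, runs 0→7
J2: waits 7, runs 7→11
J3: waits 11, runs 11→21
J4: waits 21, runs 21→24
Sum = 0+7+11+21 = 39.
LPT 48, EDD 43, FIFO 39 → minimum 39.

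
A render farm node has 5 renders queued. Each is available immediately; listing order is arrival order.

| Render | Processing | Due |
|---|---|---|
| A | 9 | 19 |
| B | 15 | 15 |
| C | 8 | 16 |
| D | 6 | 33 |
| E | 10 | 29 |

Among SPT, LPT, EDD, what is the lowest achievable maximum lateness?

SPT (increasing processing time): D C A E B.
D: 0→6, due 33, lateness -27
C: 6→14, due 16, lateness -2
A: 14→23, due 19, lateness 4
E: 23→33, due 29, lateness 4
B: 33→48, due 15, lateness 33
Maximum = 33.
LPT (decreasing processing time): B E A C D.
B: 0→15, due 15, lateness 0
E: 15→25, due 29, lateness -4
A: 25→34, due 19, lateness 15
C: 34→42, due 16, lateness 26
D: 42→48, due 33, lateness 15
Maximum = 26.
EDD (increasing due date): B C A E D.
B: 0→15, due 15, lateness 0
C: 15→23, due 16, lateness 7
A: 23→32, due 19, lateness 13
E: 32→42, due 29, lateness 13
D: 42→48, due 33, lateness 15
Maximum = 15.
SPT 33, LPT 26, EDD 15 → minimum 15.

15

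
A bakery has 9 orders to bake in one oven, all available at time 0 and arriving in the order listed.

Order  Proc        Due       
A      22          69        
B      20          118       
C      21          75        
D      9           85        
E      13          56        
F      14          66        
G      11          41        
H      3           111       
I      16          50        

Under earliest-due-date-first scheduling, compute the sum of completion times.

EDD (increasing due date): G I E F A C D H B.
G: 0→11
I: 11→27
E: 27→40
F: 40→54
A: 54→76
C: 76→97
D: 97→106
H: 106→109
B: 109→129
Sum = 11+27+40+54+76+97+106+109+129 = 649.

649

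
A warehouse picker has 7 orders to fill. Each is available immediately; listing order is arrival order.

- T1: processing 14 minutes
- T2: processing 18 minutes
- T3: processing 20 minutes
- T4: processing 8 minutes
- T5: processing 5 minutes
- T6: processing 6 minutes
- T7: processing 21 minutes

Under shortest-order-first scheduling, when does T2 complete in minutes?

51

SPT (increasing processing time): T5 T6 T4 T1 T2 T3 T7.
T5: 0→5
T6: 5→11
T4: 11→19
T1: 19→33
T2: 33→51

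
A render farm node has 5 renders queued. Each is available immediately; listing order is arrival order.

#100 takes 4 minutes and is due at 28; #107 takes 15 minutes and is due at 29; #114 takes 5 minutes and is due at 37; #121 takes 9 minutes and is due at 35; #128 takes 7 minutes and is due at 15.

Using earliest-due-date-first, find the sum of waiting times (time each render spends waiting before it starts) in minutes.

EDD (increasing due date): #128 #100 #107 #121 #114.
#128: waits 0, runs 0→7
#100: waits 7, runs 7→11
#107: waits 11, runs 11→26
#121: waits 26, runs 26→35
#114: waits 35, runs 35→40
Sum = 0+7+11+26+35 = 79.

79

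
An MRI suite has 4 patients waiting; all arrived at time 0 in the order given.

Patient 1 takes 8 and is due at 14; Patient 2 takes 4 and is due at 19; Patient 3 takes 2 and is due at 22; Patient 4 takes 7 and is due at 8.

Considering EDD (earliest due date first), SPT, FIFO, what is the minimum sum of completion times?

EDD (increasing due date): Patient 4 Patient 1 Patient 2 Patient 3.
Patient 4: 0→7
Patient 1: 7→15
Patient 2: 15→19
Patient 3: 19→21
Sum = 7+15+19+21 = 62.
SPT (increasing processing time): Patient 3 Patient 2 Patient 4 Patient 1.
Patient 3: 0→2
Patient 2: 2→6
Patient 4: 6→13
Patient 1: 13→21
Sum = 2+6+13+21 = 42.
FIFO (arrival order): Patient 1 Patient 2 Patient 3 Patient 4.
Patient 1: 0→8
Patient 2: 8→12
Patient 3: 12→14
Patient 4: 14→21
Sum = 8+12+14+21 = 55.
EDD 62, SPT 42, FIFO 55 → minimum 42.

42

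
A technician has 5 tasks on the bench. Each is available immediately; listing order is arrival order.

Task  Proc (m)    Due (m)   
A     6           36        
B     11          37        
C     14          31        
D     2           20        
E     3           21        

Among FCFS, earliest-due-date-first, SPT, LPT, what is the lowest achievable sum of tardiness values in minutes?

FIFO (arrival order): A B C D E.
A: 0→6, due 36, tardiness 0
B: 6→17, due 37, tardiness 0
C: 17→31, due 31, tardiness 0
D: 31→33, due 20, tardiness 13
E: 33→36, due 21, tardiness 15
Sum = 0+0+0+13+15 = 28.
EDD (increasing due date): D E C A B.
D: 0→2, due 20, tardiness 0
E: 2→5, due 21, tardiness 0
C: 5→19, due 31, tardiness 0
A: 19→25, due 36, tardiness 0
B: 25→36, due 37, tardiness 0
Sum = 0+0+0+0+0 = 0.
SPT (increasing processing time): D E A B C.
D: 0→2, due 20, tardiness 0
E: 2→5, due 21, tardiness 0
A: 5→11, due 36, tardiness 0
B: 11→22, due 37, tardiness 0
C: 22→36, due 31, tardiness 5
Sum = 0+0+0+0+5 = 5.
LPT (decreasing processing time): C B A E D.
C: 0→14, due 31, tardiness 0
B: 14→25, due 37, tardiness 0
A: 25→31, due 36, tardiness 0
E: 31→34, due 21, tardiness 13
D: 34→36, due 20, tardiness 16
Sum = 0+0+0+13+16 = 29.
FIFO 28, EDD 0, SPT 5, LPT 29 → minimum 0.

0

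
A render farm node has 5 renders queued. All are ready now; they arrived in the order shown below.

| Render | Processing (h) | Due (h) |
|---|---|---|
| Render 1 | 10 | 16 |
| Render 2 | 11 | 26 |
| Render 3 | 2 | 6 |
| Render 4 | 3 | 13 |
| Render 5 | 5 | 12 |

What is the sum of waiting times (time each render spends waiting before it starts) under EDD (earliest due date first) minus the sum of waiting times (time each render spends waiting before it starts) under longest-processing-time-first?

EDD (increasing due date): Render 3 Render 5 Render 4 Render 1 Render 2.
Render 3: waits 0, runs 0→2
Render 5: waits 2, runs 2→7
Render 4: waits 7, runs 7→10
Render 1: waits 10, runs 10→20
Render 2: waits 20, runs 20→31
Sum = 0+2+7+10+20 = 39.
LPT (decreasing processing time): Render 2 Render 1 Render 5 Render 4 Render 3.
Render 2: waits 0, runs 0→11
Render 1: waits 11, runs 11→21
Render 5: waits 21, runs 21→26
Render 4: waits 26, runs 26→29
Render 3: waits 29, runs 29→31
Sum = 0+11+21+26+29 = 87.
Difference = 39 − 87 = -48.

-48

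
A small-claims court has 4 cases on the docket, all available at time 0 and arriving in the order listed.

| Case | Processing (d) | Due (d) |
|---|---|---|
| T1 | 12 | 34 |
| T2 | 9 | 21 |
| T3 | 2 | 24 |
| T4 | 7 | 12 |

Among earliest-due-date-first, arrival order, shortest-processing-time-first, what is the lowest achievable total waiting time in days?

EDD (increasing due date): T4 T2 T3 T1.
T4: waits 0, runs 0→7
T2: waits 7, runs 7→16
T3: waits 16, runs 16→18
T1: waits 18, runs 18→30
Sum = 0+7+16+18 = 41.
FIFO (arrival order): T1 T2 T3 T4.
T1: waits 0, runs 0→12
T2: waits 12, runs 12→21
T3: waits 21, runs 21→23
T4: waits 23, runs 23→30
Sum = 0+12+21+23 = 56.
SPT (increasing processing time): T3 T4 T2 T1.
T3: waits 0, runs 0→2
T4: waits 2, runs 2→9
T2: waits 9, runs 9→18
T1: waits 18, runs 18→30
Sum = 0+2+9+18 = 29.
EDD 41, FIFO 56, SPT 29 → minimum 29.

29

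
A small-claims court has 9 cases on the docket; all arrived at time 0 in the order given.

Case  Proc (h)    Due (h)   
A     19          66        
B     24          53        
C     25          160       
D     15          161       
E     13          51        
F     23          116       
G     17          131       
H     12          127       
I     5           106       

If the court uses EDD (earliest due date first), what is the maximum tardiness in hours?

EDD (increasing due date): E B A I F H G C D.
E: 0→13, due 51, tardiness 0
B: 13→37, due 53, tardiness 0
A: 37→56, due 66, tardiness 0
I: 56→61, due 106, tardiness 0
F: 61→84, due 116, tardiness 0
H: 84→96, due 127, tardiness 0
G: 96→113, due 131, tardiness 0
C: 113→138, due 160, tardiness 0
D: 138→153, due 161, tardiness 0
Maximum = 0.

0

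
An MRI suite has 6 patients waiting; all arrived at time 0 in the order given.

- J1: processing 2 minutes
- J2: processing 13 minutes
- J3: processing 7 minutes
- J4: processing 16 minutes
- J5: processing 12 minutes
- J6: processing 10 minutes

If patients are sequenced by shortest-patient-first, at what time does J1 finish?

SPT (increasing processing time): J1 J3 J6 J5 J2 J4.
J1: 0→2

2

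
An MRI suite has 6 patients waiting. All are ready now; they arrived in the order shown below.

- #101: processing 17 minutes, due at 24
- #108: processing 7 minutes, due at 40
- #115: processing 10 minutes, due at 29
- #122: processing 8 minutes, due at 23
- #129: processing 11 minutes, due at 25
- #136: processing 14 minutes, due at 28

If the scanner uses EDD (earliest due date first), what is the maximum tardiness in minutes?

31

EDD (increasing due date): #122 #101 #129 #136 #115 #108.
#122: 0→8, due 23, tardiness 0
#101: 8→25, due 24, tardiness 1
#129: 25→36, due 25, tardiness 11
#136: 36→50, due 28, tardiness 22
#115: 50→60, due 29, tardiness 31
#108: 60→67, due 40, tardiness 27
Maximum = 31.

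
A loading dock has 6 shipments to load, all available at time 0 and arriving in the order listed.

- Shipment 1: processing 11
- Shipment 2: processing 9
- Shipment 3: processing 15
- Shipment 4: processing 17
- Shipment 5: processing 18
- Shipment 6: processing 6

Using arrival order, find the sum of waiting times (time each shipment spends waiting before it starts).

FIFO (arrival order): Shipment 1 Shipment 2 Shipment 3 Shipment 4 Shipment 5 Shipment 6.
Shipment 1: waits 0, runs 0→11
Shipment 2: waits 11, runs 11→20
Shipment 3: waits 20, runs 20→35
Shipment 4: waits 35, runs 35→52
Shipment 5: waits 52, runs 52→70
Shipment 6: waits 70, runs 70→76
Sum = 0+11+20+35+52+70 = 188.

188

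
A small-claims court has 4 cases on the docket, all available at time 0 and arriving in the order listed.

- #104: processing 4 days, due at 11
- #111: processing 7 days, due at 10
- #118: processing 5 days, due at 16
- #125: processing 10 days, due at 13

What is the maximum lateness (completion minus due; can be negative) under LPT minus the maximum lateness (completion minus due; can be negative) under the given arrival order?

LPT (decreasing processing time): #125 #111 #118 #104.
#125: 0→10, due 13, lateness -3
#111: 10→17, due 10, lateness 7
#118: 17→22, due 16, lateness 6
#104: 22→26, due 11, lateness 15
Maximum = 15.
FIFO (arrival order): #104 #111 #118 #125.
#104: 0→4, due 11, lateness -7
#111: 4→11, due 10, lateness 1
#118: 11→16, due 16, lateness 0
#125: 16→26, due 13, lateness 13
Maximum = 13.
Difference = 15 − 13 = 2.

2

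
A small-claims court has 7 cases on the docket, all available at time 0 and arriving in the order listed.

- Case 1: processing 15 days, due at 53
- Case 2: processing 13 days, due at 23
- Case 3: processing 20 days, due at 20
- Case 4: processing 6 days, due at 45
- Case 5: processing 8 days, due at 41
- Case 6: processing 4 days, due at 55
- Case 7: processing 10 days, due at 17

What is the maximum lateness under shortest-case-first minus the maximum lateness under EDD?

35

SPT (increasing processing time): Case 6 Case 4 Case 5 Case 7 Case 2 Case 1 Case 3.
Case 6: 0→4, due 55, lateness -51
Case 4: 4→10, due 45, lateness -35
Case 5: 10→18, due 41, lateness -23
Case 7: 18→28, due 17, lateness 11
Case 2: 28→41, due 23, lateness 18
Case 1: 41→56, due 53, lateness 3
Case 3: 56→76, due 20, lateness 56
Maximum = 56.
EDD (increasing due date): Case 7 Case 3 Case 2 Case 5 Case 4 Case 1 Case 6.
Case 7: 0→10, due 17, lateness -7
Case 3: 10→30, due 20, lateness 10
Case 2: 30→43, due 23, lateness 20
Case 5: 43→51, due 41, lateness 10
Case 4: 51→57, due 45, lateness 12
Case 1: 57→72, due 53, lateness 19
Case 6: 72→76, due 55, lateness 21
Maximum = 21.
Difference = 56 − 21 = 35.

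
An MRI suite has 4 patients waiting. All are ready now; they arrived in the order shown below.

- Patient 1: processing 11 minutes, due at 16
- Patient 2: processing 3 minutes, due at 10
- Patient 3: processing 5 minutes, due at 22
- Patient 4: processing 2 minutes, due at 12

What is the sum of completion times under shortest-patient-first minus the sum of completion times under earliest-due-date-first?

SPT (increasing processing time): Patient 4 Patient 2 Patient 3 Patient 1.
Patient 4: 0→2
Patient 2: 2→5
Patient 3: 5→10
Patient 1: 10→21
Sum = 2+5+10+21 = 38.
EDD (increasing due date): Patient 2 Patient 4 Patient 1 Patient 3.
Patient 2: 0→3
Patient 4: 3→5
Patient 1: 5→16
Patient 3: 16→21
Sum = 3+5+16+21 = 45.
Difference = 38 − 45 = -7.

-7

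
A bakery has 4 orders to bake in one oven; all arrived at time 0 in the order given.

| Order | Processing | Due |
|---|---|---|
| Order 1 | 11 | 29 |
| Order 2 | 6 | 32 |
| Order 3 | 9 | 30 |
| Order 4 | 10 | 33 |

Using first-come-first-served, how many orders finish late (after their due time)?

1

FIFO (arrival order): Order 1 Order 2 Order 3 Order 4.
Order 1: 0→11, due 29, tardiness 0
Order 2: 11→17, due 32, tardiness 0
Order 3: 17→26, due 30, tardiness 0
Order 4: 26→36, due 33, tardiness 3
Late orders: 1.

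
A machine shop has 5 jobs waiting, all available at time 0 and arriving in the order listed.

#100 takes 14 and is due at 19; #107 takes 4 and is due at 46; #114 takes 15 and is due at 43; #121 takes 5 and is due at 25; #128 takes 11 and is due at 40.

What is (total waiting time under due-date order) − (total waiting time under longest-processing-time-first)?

-21

EDD (increasing due date): #100 #121 #128 #114 #107.
#100: waits 0, runs 0→14
#121: waits 14, runs 14→19
#128: waits 19, runs 19→30
#114: waits 30, runs 30→45
#107: waits 45, runs 45→49
Sum = 0+14+19+30+45 = 108.
LPT (decreasing processing time): #114 #100 #128 #121 #107.
#114: waits 0, runs 0→15
#100: waits 15, runs 15→29
#128: waits 29, runs 29→40
#121: waits 40, runs 40→45
#107: waits 45, runs 45→49
Sum = 0+15+29+40+45 = 129.
Difference = 108 − 129 = -21.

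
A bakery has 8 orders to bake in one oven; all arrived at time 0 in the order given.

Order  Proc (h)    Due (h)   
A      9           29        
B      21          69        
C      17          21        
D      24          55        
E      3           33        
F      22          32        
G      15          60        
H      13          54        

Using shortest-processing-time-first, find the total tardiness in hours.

182

SPT (increasing processing time): E A H G C B F D.
E: 0→3, due 33, tardiness 0
A: 3→12, due 29, tardiness 0
H: 12→25, due 54, tardiness 0
G: 25→40, due 60, tardiness 0
C: 40→57, due 21, tardiness 36
B: 57→78, due 69, tardiness 9
F: 78→100, due 32, tardiness 68
D: 100→124, due 55, tardiness 69
Sum = 0+0+0+0+36+9+68+69 = 182.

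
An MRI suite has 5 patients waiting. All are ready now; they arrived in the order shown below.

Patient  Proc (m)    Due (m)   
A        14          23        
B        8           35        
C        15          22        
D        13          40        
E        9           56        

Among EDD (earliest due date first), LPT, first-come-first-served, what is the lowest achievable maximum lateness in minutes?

EDD (increasing due date): C A B D E.
C: 0→15, due 22, lateness -7
A: 15→29, due 23, lateness 6
B: 29→37, due 35, lateness 2
D: 37→50, due 40, lateness 10
E: 50→59, due 56, lateness 3
Maximum = 10.
LPT (decreasing processing time): C A D E B.
C: 0→15, due 22, lateness -7
A: 15→29, due 23, lateness 6
D: 29→42, due 40, lateness 2
E: 42→51, due 56, lateness -5
B: 51→59, due 35, lateness 24
Maximum = 24.
FIFO (arrival order): A B C D E.
A: 0→14, due 23, lateness -9
B: 14→22, due 35, lateness -13
C: 22→37, due 22, lateness 15
D: 37→50, due 40, lateness 10
E: 50→59, due 56, lateness 3
Maximum = 15.
EDD 10, LPT 24, FIFO 15 → minimum 10.

10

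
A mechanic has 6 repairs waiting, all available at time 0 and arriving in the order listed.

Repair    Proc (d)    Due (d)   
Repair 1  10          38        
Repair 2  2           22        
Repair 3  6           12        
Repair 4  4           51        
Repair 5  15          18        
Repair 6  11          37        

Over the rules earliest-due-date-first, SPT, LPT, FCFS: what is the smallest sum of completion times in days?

123

EDD (increasing due date): Repair 3 Repair 5 Repair 2 Repair 6 Repair 1 Repair 4.
Repair 3: 0→6
Repair 5: 6→21
Repair 2: 21→23
Repair 6: 23→34
Repair 1: 34→44
Repair 4: 44→48
Sum = 6+21+23+34+44+48 = 176.
SPT (increasing processing time): Repair 2 Repair 4 Repair 3 Repair 1 Repair 6 Repair 5.
Repair 2: 0→2
Repair 4: 2→6
Repair 3: 6→12
Repair 1: 12→22
Repair 6: 22→33
Repair 5: 33→48
Sum = 2+6+12+22+33+48 = 123.
LPT (decreasing processing time): Repair 5 Repair 6 Repair 1 Repair 3 Repair 4 Repair 2.
Repair 5: 0→15
Repair 6: 15→26
Repair 1: 26→36
Repair 3: 36→42
Repair 4: 42→46
Repair 2: 46→48
Sum = 15+26+36+42+46+48 = 213.
FIFO (arrival order): Repair 1 Repair 2 Repair 3 Repair 4 Repair 5 Repair 6.
Repair 1: 0→10
Repair 2: 10→12
Repair 3: 12→18
Repair 4: 18→22
Repair 5: 22→37
Repair 6: 37→48
Sum = 10+12+18+22+37+48 = 147.
EDD 176, SPT 123, LPT 213, FIFO 147 → minimum 123.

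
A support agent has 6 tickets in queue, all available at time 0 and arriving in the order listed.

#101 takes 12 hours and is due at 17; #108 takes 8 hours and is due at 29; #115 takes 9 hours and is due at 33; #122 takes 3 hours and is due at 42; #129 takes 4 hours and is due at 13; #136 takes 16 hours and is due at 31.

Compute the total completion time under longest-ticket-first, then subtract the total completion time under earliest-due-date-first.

LPT (decreasing processing time): #136 #101 #115 #108 #129 #122.
#136: 0→16
#101: 16→28
#115: 28→37
#108: 37→45
#129: 45→49
#122: 49→52
Sum = 16+28+37+45+49+52 = 227.
EDD (increasing due date): #129 #101 #108 #136 #115 #122.
#129: 0→4
#101: 4→16
#108: 16→24
#136: 24→40
#115: 40→49
#122: 49→52
Sum = 4+16+24+40+49+52 = 185.
Difference = 227 − 185 = 42.

42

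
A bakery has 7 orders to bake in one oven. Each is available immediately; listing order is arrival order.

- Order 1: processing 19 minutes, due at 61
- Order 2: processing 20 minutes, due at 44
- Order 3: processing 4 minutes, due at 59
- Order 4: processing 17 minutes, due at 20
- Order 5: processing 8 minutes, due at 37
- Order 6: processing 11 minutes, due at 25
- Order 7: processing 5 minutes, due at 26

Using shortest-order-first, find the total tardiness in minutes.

71

SPT (increasing processing time): Order 3 Order 7 Order 5 Order 6 Order 4 Order 1 Order 2.
Order 3: 0→4, due 59, tardiness 0
Order 7: 4→9, due 26, tardiness 0
Order 5: 9→17, due 37, tardiness 0
Order 6: 17→28, due 25, tardiness 3
Order 4: 28→45, due 20, tardiness 25
Order 1: 45→64, due 61, tardiness 3
Order 2: 64→84, due 44, tardiness 40
Sum = 0+0+0+3+25+3+40 = 71.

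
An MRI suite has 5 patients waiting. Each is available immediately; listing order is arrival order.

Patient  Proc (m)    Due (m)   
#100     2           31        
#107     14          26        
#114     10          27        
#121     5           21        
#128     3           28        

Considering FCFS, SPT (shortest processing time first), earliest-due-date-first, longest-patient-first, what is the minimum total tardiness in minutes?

8

FIFO (arrival order): #100 #107 #114 #121 #128.
#100: 0→2, due 31, tardiness 0
#107: 2→16, due 26, tardiness 0
#114: 16→26, due 27, tardiness 0
#121: 26→31, due 21, tardiness 10
#128: 31→34, due 28, tardiness 6
Sum = 0+0+0+10+6 = 16.
SPT (increasing processing time): #100 #128 #121 #114 #107.
#100: 0→2, due 31, tardiness 0
#128: 2→5, due 28, tardiness 0
#121: 5→10, due 21, tardiness 0
#114: 10→20, due 27, tardiness 0
#107: 20→34, due 26, tardiness 8
Sum = 0+0+0+0+8 = 8.
EDD (increasing due date): #121 #107 #114 #128 #100.
#121: 0→5, due 21, tardiness 0
#107: 5→19, due 26, tardiness 0
#114: 19→29, due 27, tardiness 2
#128: 29→32, due 28, tardiness 4
#100: 32→34, due 31, tardiness 3
Sum = 0+0+2+4+3 = 9.
LPT (decreasing processing time): #107 #114 #121 #128 #100.
#107: 0→14, due 26, tardiness 0
#114: 14→24, due 27, tardiness 0
#121: 24→29, due 21, tardiness 8
#128: 29→32, due 28, tardiness 4
#100: 32→34, due 31, tardiness 3
Sum = 0+0+8+4+3 = 15.
FIFO 16, SPT 8, EDD 9, LPT 15 → minimum 8.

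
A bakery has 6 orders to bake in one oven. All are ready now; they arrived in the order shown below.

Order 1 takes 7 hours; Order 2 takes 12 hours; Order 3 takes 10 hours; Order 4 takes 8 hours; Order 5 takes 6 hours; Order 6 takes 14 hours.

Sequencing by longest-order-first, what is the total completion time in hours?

LPT (decreasing processing time): Order 6 Order 2 Order 3 Order 4 Order 1 Order 5.
Order 6: 0→14
Order 2: 14→26
Order 3: 26→36
Order 4: 36→44
Order 1: 44→51
Order 5: 51→57
Sum = 14+26+36+44+51+57 = 228.

228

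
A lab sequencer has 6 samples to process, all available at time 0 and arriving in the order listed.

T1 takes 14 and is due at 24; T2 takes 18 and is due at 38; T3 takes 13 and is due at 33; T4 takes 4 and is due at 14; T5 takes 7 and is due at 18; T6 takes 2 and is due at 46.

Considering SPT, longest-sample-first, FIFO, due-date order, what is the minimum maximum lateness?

SPT (increasing processing time): T6 T4 T5 T3 T1 T2.
T6: 0→2, due 46, lateness -44
T4: 2→6, due 14, lateness -8
T5: 6→13, due 18, lateness -5
T3: 13→26, due 33, lateness -7
T1: 26→40, due 24, lateness 16
T2: 40→58, due 38, lateness 20
Maximum = 20.
LPT (decreasing processing time): T2 T1 T3 T5 T4 T6.
T2: 0→18, due 38, lateness -20
T1: 18→32, due 24, lateness 8
T3: 32→45, due 33, lateness 12
T5: 45→52, due 18, lateness 34
T4: 52→56, due 14, lateness 42
T6: 56→58, due 46, lateness 12
Maximum = 42.
FIFO (arrival order): T1 T2 T3 T4 T5 T6.
T1: 0→14, due 24, lateness -10
T2: 14→32, due 38, lateness -6
T3: 32→45, due 33, lateness 12
T4: 45→49, due 14, lateness 35
T5: 49→56, due 18, lateness 38
T6: 56→58, due 46, lateness 12
Maximum = 38.
EDD (increasing due date): T4 T5 T1 T3 T2 T6.
T4: 0→4, due 14, lateness -10
T5: 4→11, due 18, lateness -7
T1: 11→25, due 24, lateness 1
T3: 25→38, due 33, lateness 5
T2: 38→56, due 38, lateness 18
T6: 56→58, due 46, lateness 12
Maximum = 18.
SPT 20, LPT 42, FIFO 38, EDD 18 → minimum 18.

18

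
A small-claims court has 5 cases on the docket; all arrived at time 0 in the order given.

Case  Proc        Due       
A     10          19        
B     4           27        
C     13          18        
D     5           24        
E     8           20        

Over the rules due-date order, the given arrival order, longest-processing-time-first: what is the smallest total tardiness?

37

EDD (increasing due date): C A E D B.
C: 0→13, due 18, tardiness 0
A: 13→23, due 19, tardiness 4
E: 23→31, due 20, tardiness 11
D: 31→36, due 24, tardiness 12
B: 36→40, due 27, tardiness 13
Sum = 0+4+11+12+13 = 40.
FIFO (arrival order): A B C D E.
A: 0→10, due 19, tardiness 0
B: 10→14, due 27, tardiness 0
C: 14→27, due 18, tardiness 9
D: 27→32, due 24, tardiness 8
E: 32→40, due 20, tardiness 20
Sum = 0+0+9+8+20 = 37.
LPT (decreasing processing time): C A E D B.
C: 0→13, due 18, tardiness 0
A: 13→23, due 19, tardiness 4
E: 23→31, due 20, tardiness 11
D: 31→36, due 24, tardiness 12
B: 36→40, due 27, tardiness 13
Sum = 0+4+11+12+13 = 40.
EDD 40, FIFO 37, LPT 40 → minimum 37.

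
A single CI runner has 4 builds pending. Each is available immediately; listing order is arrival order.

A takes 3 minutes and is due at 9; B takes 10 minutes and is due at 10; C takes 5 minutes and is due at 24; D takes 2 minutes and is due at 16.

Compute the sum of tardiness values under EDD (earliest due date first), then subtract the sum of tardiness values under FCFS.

-4

EDD (increasing due date): A B D C.
A: 0→3, due 9, tardiness 0
B: 3→13, due 10, tardiness 3
D: 13→15, due 16, tardiness 0
C: 15→20, due 24, tardiness 0
Sum = 0+3+0+0 = 3.
FIFO (arrival order): A B C D.
A: 0→3, due 9, tardiness 0
B: 3→13, due 10, tardiness 3
C: 13→18, due 24, tardiness 0
D: 18→20, due 16, tardiness 4
Sum = 0+3+0+4 = 7.
Difference = 3 − 7 = -4.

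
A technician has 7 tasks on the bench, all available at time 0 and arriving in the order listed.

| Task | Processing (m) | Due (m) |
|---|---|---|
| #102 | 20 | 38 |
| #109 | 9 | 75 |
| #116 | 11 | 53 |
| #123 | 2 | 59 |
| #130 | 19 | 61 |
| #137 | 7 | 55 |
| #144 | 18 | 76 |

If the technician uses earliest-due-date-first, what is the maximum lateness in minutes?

10

EDD (increasing due date): #102 #116 #137 #123 #130 #109 #144.
#102: 0→20, due 38, lateness -18
#116: 20→31, due 53, lateness -22
#137: 31→38, due 55, lateness -17
#123: 38→40, due 59, lateness -19
#130: 40→59, due 61, lateness -2
#109: 59→68, due 75, lateness -7
#144: 68→86, due 76, lateness 10
Maximum = 10.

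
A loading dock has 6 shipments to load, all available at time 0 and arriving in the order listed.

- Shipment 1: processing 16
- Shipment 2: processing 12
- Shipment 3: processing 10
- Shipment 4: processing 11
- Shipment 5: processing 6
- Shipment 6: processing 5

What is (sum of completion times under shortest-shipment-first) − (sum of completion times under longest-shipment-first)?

SPT (increasing processing time): Shipment 6 Shipment 5 Shipment 3 Shipment 4 Shipment 2 Shipment 1.
Shipment 6: 0→5
Shipment 5: 5→11
Shipment 3: 11→21
Shipment 4: 21→32
Shipment 2: 32→44
Shipment 1: 44→60
Sum = 5+11+21+32+44+60 = 173.
LPT (decreasing processing time): Shipment 1 Shipment 2 Shipment 4 Shipment 3 Shipment 5 Shipment 6.
Shipment 1: 0→16
Shipment 2: 16→28
Shipment 4: 28→39
Shipment 3: 39→49
Shipment 5: 49→55
Shipment 6: 55→60
Sum = 16+28+39+49+55+60 = 247.
Difference = 173 − 247 = -74.

-74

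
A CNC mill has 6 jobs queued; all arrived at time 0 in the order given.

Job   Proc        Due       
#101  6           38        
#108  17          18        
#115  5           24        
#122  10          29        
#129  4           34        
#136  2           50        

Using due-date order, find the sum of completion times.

193

EDD (increasing due date): #108 #115 #122 #129 #101 #136.
#108: 0→17
#115: 17→22
#122: 22→32
#129: 32→36
#101: 36→42
#136: 42→44
Sum = 17+22+32+36+42+44 = 193.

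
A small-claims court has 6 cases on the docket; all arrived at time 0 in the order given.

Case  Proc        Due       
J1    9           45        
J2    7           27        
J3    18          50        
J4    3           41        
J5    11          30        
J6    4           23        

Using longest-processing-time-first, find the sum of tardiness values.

LPT (decreasing processing time): J3 J5 J1 J2 J6 J4.
J3: 0→18, due 50, tardiness 0
J5: 18→29, due 30, tardiness 0
J1: 29→38, due 45, tardiness 0
J2: 38→45, due 27, tardiness 18
J6: 45→49, due 23, tardiness 26
J4: 49→52, due 41, tardiness 11
Sum = 0+0+0+18+26+11 = 55.

55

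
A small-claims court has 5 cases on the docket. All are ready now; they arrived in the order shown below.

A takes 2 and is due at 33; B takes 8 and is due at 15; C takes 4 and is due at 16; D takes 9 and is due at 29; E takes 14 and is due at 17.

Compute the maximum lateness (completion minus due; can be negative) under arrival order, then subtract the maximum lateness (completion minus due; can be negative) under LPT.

1

FIFO (arrival order): A B C D E.
A: 0→2, due 33, lateness -31
B: 2→10, due 15, lateness -5
C: 10→14, due 16, lateness -2
D: 14→23, due 29, lateness -6
E: 23→37, due 17, lateness 20
Maximum = 20.
LPT (decreasing processing time): E D B C A.
E: 0→14, due 17, lateness -3
D: 14→23, due 29, lateness -6
B: 23→31, due 15, lateness 16
C: 31→35, due 16, lateness 19
A: 35→37, due 33, lateness 4
Maximum = 19.
Difference = 20 − 19 = 1.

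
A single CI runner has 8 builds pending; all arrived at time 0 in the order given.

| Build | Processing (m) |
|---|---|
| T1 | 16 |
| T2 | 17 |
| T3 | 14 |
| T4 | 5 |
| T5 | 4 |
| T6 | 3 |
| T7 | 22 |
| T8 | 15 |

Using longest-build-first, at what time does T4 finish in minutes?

LPT (decreasing processing time): T7 T2 T1 T8 T3 T4 T5 T6.
T7: 0→22
T2: 22→39
T1: 39→55
T8: 55→70
T3: 70→84
T4: 84→89

89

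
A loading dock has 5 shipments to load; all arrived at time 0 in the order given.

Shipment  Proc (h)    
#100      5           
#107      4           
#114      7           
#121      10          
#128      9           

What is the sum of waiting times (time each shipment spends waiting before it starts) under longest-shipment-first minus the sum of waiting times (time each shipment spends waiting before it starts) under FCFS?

30

LPT (decreasing processing time): #121 #128 #114 #100 #107.
#121: waits 0, runs 0→10
#128: waits 10, runs 10→19
#114: waits 19, runs 19→26
#100: waits 26, runs 26→31
#107: waits 31, runs 31→35
Sum = 0+10+19+26+31 = 86.
FIFO (arrival order): #100 #107 #114 #121 #128.
#100: waits 0, runs 0→5
#107: waits 5, runs 5→9
#114: waits 9, runs 9→16
#121: waits 16, runs 16→26
#128: waits 26, runs 26→35
Sum = 0+5+9+16+26 = 56.
Difference = 86 − 56 = 30.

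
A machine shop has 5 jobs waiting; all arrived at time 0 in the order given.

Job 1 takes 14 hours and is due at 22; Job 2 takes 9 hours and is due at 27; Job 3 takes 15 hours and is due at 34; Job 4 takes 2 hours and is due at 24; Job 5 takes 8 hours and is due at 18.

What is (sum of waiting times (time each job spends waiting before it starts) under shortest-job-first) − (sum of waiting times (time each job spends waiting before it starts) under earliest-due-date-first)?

-23

SPT (increasing processing time): Job 4 Job 5 Job 2 Job 1 Job 3.
Job 4: waits 0, runs 0→2
Job 5: waits 2, runs 2→10
Job 2: waits 10, runs 10→19
Job 1: waits 19, runs 19→33
Job 3: waits 33, runs 33→48
Sum = 0+2+10+19+33 = 64.
EDD (increasing due date): Job 5 Job 1 Job 4 Job 2 Job 3.
Job 5: waits 0, runs 0→8
Job 1: waits 8, runs 8→22
Job 4: waits 22, runs 22→24
Job 2: waits 24, runs 24→33
Job 3: waits 33, runs 33→48
Sum = 0+8+22+24+33 = 87.
Difference = 64 − 87 = -23.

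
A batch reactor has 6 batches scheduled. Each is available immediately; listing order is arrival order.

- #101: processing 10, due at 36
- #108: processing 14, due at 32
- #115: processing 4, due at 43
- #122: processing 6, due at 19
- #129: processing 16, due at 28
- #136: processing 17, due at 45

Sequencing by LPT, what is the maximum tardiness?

LPT (decreasing processing time): #136 #129 #108 #101 #122 #115.
#136: 0→17, due 45, tardiness 0
#129: 17→33, due 28, tardiness 5
#108: 33→47, due 32, tardiness 15
#101: 47→57, due 36, tardiness 21
#122: 57→63, due 19, tardiness 44
#115: 63→67, due 43, tardiness 24
Maximum = 44.

44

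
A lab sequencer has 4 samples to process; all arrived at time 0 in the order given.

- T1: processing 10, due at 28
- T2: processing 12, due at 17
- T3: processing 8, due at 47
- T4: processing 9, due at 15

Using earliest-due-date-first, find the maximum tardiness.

4

EDD (increasing due date): T4 T2 T1 T3.
T4: 0→9, due 15, tardiness 0
T2: 9→21, due 17, tardiness 4
T1: 21→31, due 28, tardiness 3
T3: 31→39, due 47, tardiness 0
Maximum = 4.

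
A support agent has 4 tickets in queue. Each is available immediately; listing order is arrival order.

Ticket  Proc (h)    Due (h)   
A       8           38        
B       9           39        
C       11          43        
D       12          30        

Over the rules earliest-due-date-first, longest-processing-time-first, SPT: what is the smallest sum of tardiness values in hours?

0

EDD (increasing due date): D A B C.
D: 0→12, due 30, tardiness 0
A: 12→20, due 38, tardiness 0
B: 20→29, due 39, tardiness 0
C: 29→40, due 43, tardiness 0
Sum = 0+0+0+0 = 0.
LPT (decreasing processing time): D C B A.
D: 0→12, due 30, tardiness 0
C: 12→23, due 43, tardiness 0
B: 23→32, due 39, tardiness 0
A: 32→40, due 38, tardiness 2
Sum = 0+0+0+2 = 2.
SPT (increasing processing time): A B C D.
A: 0→8, due 38, tardiness 0
B: 8→17, due 39, tardiness 0
C: 17→28, due 43, tardiness 0
D: 28→40, due 30, tardiness 10
Sum = 0+0+0+10 = 10.
EDD 0, LPT 2, SPT 10 → minimum 0.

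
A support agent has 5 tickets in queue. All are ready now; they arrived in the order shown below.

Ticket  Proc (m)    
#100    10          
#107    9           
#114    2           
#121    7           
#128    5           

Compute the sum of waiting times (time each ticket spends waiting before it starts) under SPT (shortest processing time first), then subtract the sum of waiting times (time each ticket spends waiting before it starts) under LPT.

SPT (increasing processing time): #114 #128 #121 #107 #100.
#114: waits 0, runs 0→2
#128: waits 2, runs 2→7
#121: waits 7, runs 7→14
#107: waits 14, runs 14→23
#100: waits 23, runs 23→33
Sum = 0+2+7+14+23 = 46.
LPT (decreasing processing time): #100 #107 #121 #128 #114.
#100: waits 0, runs 0→10
#107: waits 10, runs 10→19
#121: waits 19, runs 19→26
#128: waits 26, runs 26→31
#114: waits 31, runs 31→33
Sum = 0+10+19+26+31 = 86.
Difference = 46 − 86 = -40.

-40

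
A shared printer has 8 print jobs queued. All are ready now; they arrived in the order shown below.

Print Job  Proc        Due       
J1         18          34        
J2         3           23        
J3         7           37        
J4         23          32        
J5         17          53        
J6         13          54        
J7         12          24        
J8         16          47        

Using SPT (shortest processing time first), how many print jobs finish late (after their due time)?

4

SPT (increasing processing time): J2 J3 J7 J6 J8 J5 J1 J4.
J2: 0→3, due 23, tardiness 0
J3: 3→10, due 37, tardiness 0
J7: 10→22, due 24, tardiness 0
J6: 22→35, due 54, tardiness 0
J8: 35→51, due 47, tardiness 4
J5: 51→68, due 53, tardiness 15
J1: 68→86, due 34, tardiness 52
J4: 86→109, due 32, tardiness 77
Late print jobs: 4.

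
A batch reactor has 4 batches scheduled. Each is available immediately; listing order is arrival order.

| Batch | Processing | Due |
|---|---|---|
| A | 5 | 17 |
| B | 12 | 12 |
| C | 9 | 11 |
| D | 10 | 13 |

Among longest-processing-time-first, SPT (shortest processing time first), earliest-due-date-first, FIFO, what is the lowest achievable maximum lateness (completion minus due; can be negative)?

LPT (decreasing processing time): B D C A.
B: 0→12, due 12, lateness 0
D: 12→22, due 13, lateness 9
C: 22→31, due 11, lateness 20
A: 31→36, due 17, lateness 19
Maximum = 20.
SPT (increasing processing time): A C D B.
A: 0→5, due 17, lateness -12
C: 5→14, due 11, lateness 3
D: 14→24, due 13, lateness 11
B: 24→36, due 12, lateness 24
Maximum = 24.
EDD (increasing due date): C B D A.
C: 0→9, due 11, lateness -2
B: 9→21, due 12, lateness 9
D: 21→31, due 13, lateness 18
A: 31→36, due 17, lateness 19
Maximum = 19.
FIFO (arrival order): A B C D.
A: 0→5, due 17, lateness -12
B: 5→17, due 12, lateness 5
C: 17→26, due 11, lateness 15
D: 26→36, due 13, lateness 23
Maximum = 23.
LPT 20, SPT 24, EDD 19, FIFO 23 → minimum 19.

19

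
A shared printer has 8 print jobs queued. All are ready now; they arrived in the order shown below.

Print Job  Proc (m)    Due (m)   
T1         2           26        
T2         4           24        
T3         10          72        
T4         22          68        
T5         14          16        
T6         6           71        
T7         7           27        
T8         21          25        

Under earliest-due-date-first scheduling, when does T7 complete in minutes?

48

EDD (increasing due date): T5 T2 T8 T1 T7 T4 T6 T3.
T5: 0→14
T2: 14→18
T8: 18→39
T1: 39→41
T7: 41→48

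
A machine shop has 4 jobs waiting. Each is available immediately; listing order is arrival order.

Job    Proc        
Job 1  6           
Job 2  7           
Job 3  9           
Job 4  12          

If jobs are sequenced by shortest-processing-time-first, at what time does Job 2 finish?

SPT (increasing processing time): Job 1 Job 2 Job 3 Job 4.
Job 1: 0→6
Job 2: 6→13

13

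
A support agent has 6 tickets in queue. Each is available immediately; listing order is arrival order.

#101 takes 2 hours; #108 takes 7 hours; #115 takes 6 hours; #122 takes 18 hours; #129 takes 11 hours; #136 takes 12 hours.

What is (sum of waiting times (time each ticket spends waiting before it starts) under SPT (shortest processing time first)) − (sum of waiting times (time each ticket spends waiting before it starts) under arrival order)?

SPT (increasing processing time): #101 #115 #108 #129 #136 #122.
#101: waits 0, runs 0→2
#115: waits 2, runs 2→8
#108: waits 8, runs 8→15
#129: waits 15, runs 15→26
#136: waits 26, runs 26→38
#122: waits 38, runs 38→56
Sum = 0+2+8+15+26+38 = 89.
FIFO (arrival order): #101 #108 #115 #122 #129 #136.
#101: waits 0, runs 0→2
#108: waits 2, runs 2→9
#115: waits 9, runs 9→15
#122: waits 15, runs 15→33
#129: waits 33, runs 33→44
#136: waits 44, runs 44→56
Sum = 0+2+9+15+33+44 = 103.
Difference = 89 − 103 = -14.

-14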